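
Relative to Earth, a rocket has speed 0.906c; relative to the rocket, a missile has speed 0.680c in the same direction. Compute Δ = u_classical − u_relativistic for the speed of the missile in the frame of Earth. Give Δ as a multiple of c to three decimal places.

Δ = 0.605c

Galilean: u_cl = 0.680 + 0.906 = 1.5860.
Relativistic: u_rel = (0.680 + 0.906) / (1 + 0.680·0.906) = 1.5860/1.6161 = 0.9814.
Δ = 1.5860 − 0.9814 = 0.6046.
(The classical prediction exceeds c; the relativistic result does not.)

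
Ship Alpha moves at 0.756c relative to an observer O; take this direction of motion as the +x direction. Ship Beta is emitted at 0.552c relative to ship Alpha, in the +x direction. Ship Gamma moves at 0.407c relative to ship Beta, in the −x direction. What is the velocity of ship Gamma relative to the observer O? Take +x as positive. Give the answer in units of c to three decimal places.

Apply u = (u' + v)/(1 + u'v/c²) successively, working outward toward the observer O.
Start: velocity of ship Alpha relative to the observer O = 0.7560c.
Compose with ship Beta (u' = 0.552 in ship Alpha frame): u_1 = (0.552 + 0.756) / (1 + 0.552·0.756) = 1.3080/1.4173 = 0.9229.
Compose with ship Gamma (u' = -0.407 in ship Beta frame): u_2 = (-0.407 + 0.923) / (1 + (-0.407)·0.923) = 0.5159/0.6244 = 0.8262.

+0.826c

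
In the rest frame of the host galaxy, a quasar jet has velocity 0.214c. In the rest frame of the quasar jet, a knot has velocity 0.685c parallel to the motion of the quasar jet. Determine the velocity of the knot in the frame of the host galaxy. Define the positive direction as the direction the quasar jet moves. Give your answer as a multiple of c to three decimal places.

0.784c

With v = 0.214 and u' = 0.685 (in units of c),
u = (u' + v)/(1 + u'v/c²):
u = (0.685 + 0.214) / (1 + 0.685·0.214) = 0.8990/1.1466 = 0.7841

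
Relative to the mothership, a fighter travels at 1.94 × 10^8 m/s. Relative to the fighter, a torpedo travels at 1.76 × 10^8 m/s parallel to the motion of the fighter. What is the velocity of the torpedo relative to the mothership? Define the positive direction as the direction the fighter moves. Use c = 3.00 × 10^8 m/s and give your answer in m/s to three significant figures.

2.68 × 10^8 m/s

In units of c (dividing by 3.00 × 10^8 m/s): v = 0.647, u' = 0.587.
u = (u' + v)/(1 + u'v/c²):
u = (0.587 + 0.647) / (1 + 0.587·0.647) = 1.2333/1.3794 = 0.8941
Converting back: u = 0.8941 × 3.00 × 10^8 m/s.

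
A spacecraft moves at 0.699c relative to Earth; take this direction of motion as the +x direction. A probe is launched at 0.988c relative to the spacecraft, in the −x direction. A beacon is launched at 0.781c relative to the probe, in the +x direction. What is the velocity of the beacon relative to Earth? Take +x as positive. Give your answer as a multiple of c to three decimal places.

Apply u = (u' + v)/(1 + u'v/c²) successively, working outward toward Earth.
Start: velocity of the spacecraft relative to Earth = 0.6990c.
Compose with the probe (u' = -0.988 in the spacecraft frame): u_1 = (-0.988 + 0.699) / (1 + (-0.988)·0.699) = -0.2890/0.3094 = -0.9341.
Compose with the beacon (u' = 0.781 in the probe frame): u_2 = (0.781 + (-0.934)) / (1 + 0.781·(-0.934)) = -0.1531/0.2705 = -0.5661.

-0.566c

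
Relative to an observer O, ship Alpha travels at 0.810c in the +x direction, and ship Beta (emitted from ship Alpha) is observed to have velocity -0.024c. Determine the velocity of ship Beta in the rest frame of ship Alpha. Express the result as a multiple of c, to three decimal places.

Invert the composition law: u' = (u − v)/(1 − uv/c²).
u' = (-0.024 − 0.810) / (1 − (-0.024)(0.810)) = -0.8340/1.0194 = -0.8181.

-0.818c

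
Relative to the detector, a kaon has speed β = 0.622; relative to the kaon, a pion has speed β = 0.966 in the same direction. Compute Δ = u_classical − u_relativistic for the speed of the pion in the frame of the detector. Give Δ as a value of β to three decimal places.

Galilean: u_cl = 0.966 + 0.622 = 1.5880.
Relativistic: u_rel = (0.966 + 0.622) / (1 + 0.966·0.622) = 1.5880/1.6009 = 0.9920.
Δ = 1.5880 − 0.9920 = 0.5960.
(The classical prediction exceeds c; the relativistic result does not.)

Δ = 0.596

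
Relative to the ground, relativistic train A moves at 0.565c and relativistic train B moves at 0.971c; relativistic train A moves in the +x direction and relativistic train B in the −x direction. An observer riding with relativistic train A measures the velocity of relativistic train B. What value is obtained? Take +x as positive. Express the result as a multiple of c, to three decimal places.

-0.992c

β_A = 0.565, β_B = -0.971.
Transform to A's frame with the inverse velocity-addition law: u' = (u − v)/(1 − uv/c²), taking u = β_B and v = β_A.
u' = (-0.971 − 0.565) / (1 − (0.565)(-0.971)) = -1.5360/1.5486 = -0.9919.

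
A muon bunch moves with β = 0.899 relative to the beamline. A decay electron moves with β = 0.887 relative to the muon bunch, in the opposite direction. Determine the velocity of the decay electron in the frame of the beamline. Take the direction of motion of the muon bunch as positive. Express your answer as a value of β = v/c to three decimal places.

β = +0.059

With v = 0.899 and u' = -0.887 (in units of c),
u = (u' + v)/(1 + u'v/c²):
u = (-0.887 + 0.899) / (1 + (-0.887)·0.899) = 0.0120/0.2026 = 0.0592
(Galilean addition would give +0.012c.)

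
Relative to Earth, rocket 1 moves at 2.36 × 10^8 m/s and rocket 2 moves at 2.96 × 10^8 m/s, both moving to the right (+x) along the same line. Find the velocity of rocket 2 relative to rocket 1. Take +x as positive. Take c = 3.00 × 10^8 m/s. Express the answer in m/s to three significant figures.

β_A = 0.787, β_B = 0.987 (dividing each by c = 3.00 × 10^8 m/s).
Transform to A's frame with the inverse velocity-addition law: u' = (u − v)/(1 − uv/c²), taking u = β_B and v = β_A.
u' = (0.987 − 0.787) / (1 − (0.787)(0.987)) = 0.2000/0.2238 = 0.8936.
u' = 0.8936 × 3.00 × 10^8 m/s.

+2.68 × 10^8 m/s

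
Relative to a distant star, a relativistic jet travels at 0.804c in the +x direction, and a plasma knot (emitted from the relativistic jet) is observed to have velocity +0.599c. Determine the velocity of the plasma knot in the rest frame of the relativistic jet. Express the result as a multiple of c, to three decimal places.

Invert the composition law: u' = (u − v)/(1 − uv/c²).
u' = (0.599 − 0.804) / (1 − (0.599)(0.804)) = -0.2050/0.5184 = -0.3954.

-0.395c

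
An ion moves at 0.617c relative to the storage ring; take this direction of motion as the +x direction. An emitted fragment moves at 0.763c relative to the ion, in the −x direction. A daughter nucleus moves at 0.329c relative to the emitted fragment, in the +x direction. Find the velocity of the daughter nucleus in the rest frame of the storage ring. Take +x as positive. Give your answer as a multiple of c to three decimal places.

+0.058c

Apply u = (u' + v)/(1 + u'v/c²) successively, working outward toward the storage ring.
Start: velocity of the ion relative to the storage ring = 0.6170c.
Compose with the emitted fragment (u' = -0.763 in the ion frame): u_1 = (-0.763 + 0.617) / (1 + (-0.763)·0.617) = -0.1460/0.5292 = -0.2759.
Compose with the daughter nucleus (u' = 0.329 in the emitted fragment frame): u_2 = (0.329 + (-0.276)) / (1 + 0.329·(-0.276)) = 0.0531/0.9092 = 0.0584.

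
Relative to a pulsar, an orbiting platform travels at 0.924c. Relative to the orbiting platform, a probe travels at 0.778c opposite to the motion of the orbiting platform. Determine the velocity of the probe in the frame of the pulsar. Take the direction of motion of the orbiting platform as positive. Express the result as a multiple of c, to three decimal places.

With v = 0.924 and u' = -0.778 (in units of c),
u = (u' + v)/(1 + u'v/c²):
u = (-0.778 + 0.924) / (1 + (-0.778)·0.924) = 0.1460/0.2811 = 0.5193

+0.519c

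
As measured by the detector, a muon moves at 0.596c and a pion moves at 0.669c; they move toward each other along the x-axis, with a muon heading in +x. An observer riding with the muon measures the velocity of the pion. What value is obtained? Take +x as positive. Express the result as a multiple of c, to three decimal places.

β_A = 0.596, β_B = -0.669.
Transform to A's frame with the inverse velocity-addition law: u' = (u − v)/(1 − uv/c²), taking u = β_B and v = β_A.
u' = (-0.669 − 0.596) / (1 − (0.596)(-0.669)) = -1.2650/1.3987 = -0.9044.

-0.904c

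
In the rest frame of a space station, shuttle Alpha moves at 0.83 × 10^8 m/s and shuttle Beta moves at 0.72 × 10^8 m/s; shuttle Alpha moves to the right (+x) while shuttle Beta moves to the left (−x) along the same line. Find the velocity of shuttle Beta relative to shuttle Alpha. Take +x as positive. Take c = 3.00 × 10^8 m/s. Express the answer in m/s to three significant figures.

-1.45 × 10^8 m/s

β_A = 0.277, β_B = -0.240 (dividing each by c = 3.00 × 10^8 m/s).
Transform to A's frame with the inverse velocity-addition law: u' = (u − v)/(1 − uv/c²), taking u = β_B and v = β_A.
u' = (-0.240 − 0.277) / (1 − (0.277)(-0.240)) = -0.5167/1.0664 = -0.4845.
u' = -0.4845 × 3.00 × 10^8 m/s.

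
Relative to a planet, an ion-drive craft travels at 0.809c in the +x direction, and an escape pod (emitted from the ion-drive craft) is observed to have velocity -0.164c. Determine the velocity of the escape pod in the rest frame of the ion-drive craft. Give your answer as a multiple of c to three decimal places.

Invert the composition law: u' = (u − v)/(1 − uv/c²).
u' = (-0.164 − 0.809) / (1 − (-0.164)(0.809)) = -0.9730/1.1327 = -0.8590.

-0.859c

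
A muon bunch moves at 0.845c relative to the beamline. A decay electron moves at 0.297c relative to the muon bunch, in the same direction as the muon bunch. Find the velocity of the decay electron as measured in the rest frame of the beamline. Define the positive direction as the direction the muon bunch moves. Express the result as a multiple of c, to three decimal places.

With v = 0.845 and u' = 0.297 (in units of c),
u = (u' + v)/(1 + u'v/c²):
u = (0.297 + 0.845) / (1 + 0.297·0.845) = 1.1420/1.2510 = 0.9129

0.913c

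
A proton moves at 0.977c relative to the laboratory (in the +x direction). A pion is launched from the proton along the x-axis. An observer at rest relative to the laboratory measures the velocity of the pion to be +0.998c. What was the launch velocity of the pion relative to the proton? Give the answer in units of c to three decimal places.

+0.842c

Invert the composition law: u' = (u − v)/(1 − uv/c²).
u' = (0.998 − 0.977) / (1 − (0.998)(0.977)) = 0.0210/0.0250 = 0.8415.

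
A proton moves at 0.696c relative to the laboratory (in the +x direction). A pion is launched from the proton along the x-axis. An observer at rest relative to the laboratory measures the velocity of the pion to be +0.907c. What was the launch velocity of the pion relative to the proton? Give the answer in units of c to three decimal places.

+0.572c

Invert the composition law: u' = (u − v)/(1 − uv/c²).
u' = (0.907 − 0.696) / (1 − (0.907)(0.696)) = 0.2110/0.3687 = 0.5722.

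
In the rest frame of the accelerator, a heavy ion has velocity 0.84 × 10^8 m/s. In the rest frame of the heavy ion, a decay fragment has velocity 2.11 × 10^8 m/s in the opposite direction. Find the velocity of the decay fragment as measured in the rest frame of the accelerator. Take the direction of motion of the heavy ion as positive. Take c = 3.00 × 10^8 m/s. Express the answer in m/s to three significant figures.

In units of c (dividing by 3.00 × 10^8 m/s): v = 0.280, u' = -0.703.
u = (u' + v)/(1 + u'v/c²):
u = (-0.703 + 0.280) / (1 + (-0.703)·0.280) = -0.4233/0.8031 = -0.5271
(Galilean addition would give -0.423c.)
Converting back: u = -0.5271 × 3.00 × 10^8 m/s.

-1.58 × 10^8 m/s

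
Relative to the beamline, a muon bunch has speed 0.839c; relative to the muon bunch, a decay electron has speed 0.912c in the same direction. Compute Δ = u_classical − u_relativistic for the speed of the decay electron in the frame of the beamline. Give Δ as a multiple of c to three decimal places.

Δ = 0.759c

Galilean: u_cl = 0.912 + 0.839 = 1.7510.
Relativistic: u_rel = (0.912 + 0.839) / (1 + 0.912·0.839) = 1.7510/1.7652 = 0.9920.
Δ = 1.7510 − 0.9920 = 0.7590.
(The classical prediction exceeds c; the relativistic result does not.)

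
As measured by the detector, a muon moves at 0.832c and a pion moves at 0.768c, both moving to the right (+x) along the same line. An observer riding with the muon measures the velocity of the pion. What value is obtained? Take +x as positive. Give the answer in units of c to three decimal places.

β_A = 0.832, β_B = 0.768.
Transform to A's frame with the inverse velocity-addition law: u' = (u − v)/(1 − uv/c²), taking u = β_B and v = β_A.
u' = (0.768 − 0.832) / (1 − (0.832)(0.768)) = -0.0640/0.3610 = -0.1773.

-0.177c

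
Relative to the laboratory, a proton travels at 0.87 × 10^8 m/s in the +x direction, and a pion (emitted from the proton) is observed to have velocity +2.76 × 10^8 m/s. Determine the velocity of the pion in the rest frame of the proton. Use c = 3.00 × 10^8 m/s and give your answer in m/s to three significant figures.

+2.58 × 10^8 m/s

v = 0.290c, u = 0.920c.
Invert the composition law: u' = (u − v)/(1 − uv/c²).
u' = (0.920 − 0.290) / (1 − (0.920)(0.290)) = 0.6300/0.7332 = 0.8592.
u' = 0.8592 × 3.00 × 10^8 m/s.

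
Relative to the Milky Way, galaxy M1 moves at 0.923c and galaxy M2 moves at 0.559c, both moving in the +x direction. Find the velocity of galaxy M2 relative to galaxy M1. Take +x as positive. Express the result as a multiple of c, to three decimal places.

β_A = 0.923, β_B = 0.559.
Transform to A's frame with the inverse velocity-addition law: u' = (u − v)/(1 − uv/c²), taking u = β_B and v = β_A.
u' = (0.559 − 0.923) / (1 − (0.923)(0.559)) = -0.3640/0.4840 = -0.7520.

-0.752c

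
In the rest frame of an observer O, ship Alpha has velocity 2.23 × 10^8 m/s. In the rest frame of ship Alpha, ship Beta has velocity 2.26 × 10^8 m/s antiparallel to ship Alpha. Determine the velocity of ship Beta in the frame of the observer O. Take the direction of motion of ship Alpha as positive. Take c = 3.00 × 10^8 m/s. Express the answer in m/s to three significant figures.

In units of c (dividing by 3.00 × 10^8 m/s): v = 0.743, u' = -0.753.
u = (u' + v)/(1 + u'v/c²):
u = (-0.753 + 0.743) / (1 + (-0.753)·0.743) = -0.0100/0.4400 = -0.0227
Converting back: u = -0.0227 × 3.00 × 10^8 m/s.

-6.82 × 10^6 m/s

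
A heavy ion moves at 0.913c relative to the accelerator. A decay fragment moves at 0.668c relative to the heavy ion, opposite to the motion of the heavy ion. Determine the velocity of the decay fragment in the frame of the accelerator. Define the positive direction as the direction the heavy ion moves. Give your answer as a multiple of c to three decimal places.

+0.628c

With v = 0.913 and u' = -0.668 (in units of c),
u = (u' + v)/(1 + u'v/c²):
u = (-0.668 + 0.913) / (1 + (-0.668)·0.913) = 0.2450/0.3901 = 0.6280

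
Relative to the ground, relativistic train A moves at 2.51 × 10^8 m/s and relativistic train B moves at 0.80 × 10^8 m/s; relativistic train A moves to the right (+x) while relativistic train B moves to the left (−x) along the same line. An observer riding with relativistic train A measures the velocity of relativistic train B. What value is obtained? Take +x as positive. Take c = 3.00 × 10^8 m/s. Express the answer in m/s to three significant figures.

β_A = 0.837, β_B = -0.267 (dividing each by c = 3.00 × 10^8 m/s).
Transform to A's frame with the inverse velocity-addition law: u' = (u − v)/(1 − uv/c²), taking u = β_B and v = β_A.
u' = (-0.267 − 0.837) / (1 − (0.837)(-0.267)) = -1.1033/1.2231 = -0.9021.
u' = -0.9021 × 3.00 × 10^8 m/s.

-2.71 × 10^8 m/s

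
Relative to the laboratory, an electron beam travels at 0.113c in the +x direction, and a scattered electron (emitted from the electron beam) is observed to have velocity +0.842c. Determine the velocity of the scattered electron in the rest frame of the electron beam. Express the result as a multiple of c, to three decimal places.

+0.806c

Invert the composition law: u' = (u − v)/(1 − uv/c²).
u' = (0.842 − 0.113) / (1 − (0.842)(0.113)) = 0.7290/0.9049 = 0.8057.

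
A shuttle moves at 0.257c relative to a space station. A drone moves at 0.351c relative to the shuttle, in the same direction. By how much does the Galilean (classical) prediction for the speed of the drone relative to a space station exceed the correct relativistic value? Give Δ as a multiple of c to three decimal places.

Galilean: u_cl = 0.351 + 0.257 = 0.6080.
Relativistic: u_rel = (0.351 + 0.257) / (1 + 0.351·0.257) = 0.6080/1.0902 = 0.5577.
Δ = 0.6080 − 0.5577 = 0.0503.

Δ = 0.050c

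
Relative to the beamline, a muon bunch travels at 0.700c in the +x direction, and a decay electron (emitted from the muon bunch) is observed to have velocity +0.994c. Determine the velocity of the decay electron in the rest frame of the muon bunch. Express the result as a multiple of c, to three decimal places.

+0.966c

Invert the composition law: u' = (u − v)/(1 − uv/c²).
u' = (0.994 − 0.700) / (1 − (0.994)(0.700)) = 0.2940/0.3042 = 0.9665.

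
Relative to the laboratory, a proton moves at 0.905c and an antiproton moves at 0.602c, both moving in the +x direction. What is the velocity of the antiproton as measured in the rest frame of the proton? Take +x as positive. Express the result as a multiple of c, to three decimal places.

β_A = 0.905, β_B = 0.602.
Transform to A's frame with the inverse velocity-addition law: u' = (u − v)/(1 − uv/c²), taking u = β_B and v = β_A.
u' = (0.602 − 0.905) / (1 − (0.905)(0.602)) = -0.3030/0.4552 = -0.6657.

-0.666c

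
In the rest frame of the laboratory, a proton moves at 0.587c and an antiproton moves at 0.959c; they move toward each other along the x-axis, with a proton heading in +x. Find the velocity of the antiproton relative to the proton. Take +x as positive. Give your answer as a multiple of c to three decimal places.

-0.989c

β_A = 0.587, β_B = -0.959.
Transform to A's frame with the inverse velocity-addition law: u' = (u − v)/(1 − uv/c²), taking u = β_B and v = β_A.
u' = (-0.959 − 0.587) / (1 − (0.587)(-0.959)) = -1.5460/1.5629 = -0.9892.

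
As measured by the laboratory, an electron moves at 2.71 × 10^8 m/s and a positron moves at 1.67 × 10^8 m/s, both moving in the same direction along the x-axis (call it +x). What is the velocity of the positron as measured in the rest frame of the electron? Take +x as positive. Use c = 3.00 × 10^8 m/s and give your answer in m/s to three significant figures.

-2.09 × 10^8 m/s

β_A = 0.903, β_B = 0.557 (dividing each by c = 3.00 × 10^8 m/s).
Transform to A's frame with the inverse velocity-addition law: u' = (u − v)/(1 − uv/c²), taking u = β_B and v = β_A.
u' = (0.557 − 0.903) / (1 − (0.903)(0.557)) = -0.3467/0.4971 = -0.6973.
u' = -0.6973 × 3.00 × 10^8 m/s.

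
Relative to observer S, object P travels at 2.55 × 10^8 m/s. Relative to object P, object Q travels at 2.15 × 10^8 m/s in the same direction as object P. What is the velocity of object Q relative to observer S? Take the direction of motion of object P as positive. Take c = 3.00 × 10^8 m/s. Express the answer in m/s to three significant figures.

In units of c (dividing by 3.00 × 10^8 m/s): v = 0.850, u' = 0.717.
u = (u' + v)/(1 + u'v/c²):
u = (0.717 + 0.850) / (1 + 0.717·0.850) = 1.5667/1.6092 = 0.9736
(Galilean addition would give +1.567c, exceeding c.)
Converting back: u = 0.9736 × 3.00 × 10^8 m/s.

2.92 × 10^8 m/s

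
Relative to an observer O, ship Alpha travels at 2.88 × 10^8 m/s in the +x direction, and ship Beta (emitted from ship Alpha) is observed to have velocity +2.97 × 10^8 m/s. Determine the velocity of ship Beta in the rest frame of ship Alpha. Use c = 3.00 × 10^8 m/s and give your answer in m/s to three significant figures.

v = 0.960c, u = 0.990c.
Invert the composition law: u' = (u − v)/(1 − uv/c²).
u' = (0.990 − 0.960) / (1 − (0.990)(0.960)) = 0.0300/0.0496 = 0.6048.
u' = 0.6048 × 3.00 × 10^8 m/s.

+1.81 × 10^8 m/s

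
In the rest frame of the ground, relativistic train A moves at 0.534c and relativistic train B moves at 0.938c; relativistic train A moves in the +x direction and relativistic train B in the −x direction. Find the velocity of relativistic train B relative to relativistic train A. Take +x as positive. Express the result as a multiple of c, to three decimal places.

-0.981c

β_A = 0.534, β_B = -0.938.
Transform to A's frame with the inverse velocity-addition law: u' = (u − v)/(1 − uv/c²), taking u = β_B and v = β_A.
u' = (-0.938 − 0.534) / (1 − (0.534)(-0.938)) = -1.4720/1.5009 = -0.9808.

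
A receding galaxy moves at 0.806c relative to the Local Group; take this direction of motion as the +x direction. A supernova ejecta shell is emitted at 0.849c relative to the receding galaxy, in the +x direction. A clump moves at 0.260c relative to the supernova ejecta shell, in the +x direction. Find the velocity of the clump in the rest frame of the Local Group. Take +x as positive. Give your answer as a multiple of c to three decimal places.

0.990c

Apply u = (u' + v)/(1 + u'v/c²) successively, working outward toward the Local Group.
Start: velocity of the receding galaxy relative to the Local Group = 0.8060c.
Compose with the supernova ejecta shell (u' = 0.849 in the receding galaxy frame): u_1 = (0.849 + 0.806) / (1 + 0.849·0.806) = 1.6550/1.6843 = 0.9826.
Compose with the clump (u' = 0.260 in the supernova ejecta shell frame): u_2 = (0.260 + 0.983) / (1 + 0.260·0.983) = 1.2426/1.2555 = 0.9897.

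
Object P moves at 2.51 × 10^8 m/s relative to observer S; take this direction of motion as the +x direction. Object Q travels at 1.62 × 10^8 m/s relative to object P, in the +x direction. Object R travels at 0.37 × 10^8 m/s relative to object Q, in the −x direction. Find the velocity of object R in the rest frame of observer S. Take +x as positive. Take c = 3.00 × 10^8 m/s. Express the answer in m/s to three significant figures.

+2.80 × 10^8 m/s

Apply u = (u' + v)/(1 + u'v/c²) successively, working outward toward observer S.
(Dividing each given speed by c = 3.00 × 10^8 m/s to work in units of c.)
Start: velocity of object P relative to observer S = 0.8367c.
Compose with object Q (u' = 0.540 in object P frame): u_1 = (0.540 + 0.837) / (1 + 0.540·0.837) = 1.3767/1.4518 = 0.9482.
Compose with object R (u' = -0.123 in object Q frame): u_2 = (-0.123 + 0.948) / (1 + (-0.123)·0.948) = 0.8249/0.8830 = 0.9342.
So u = 0.9342 × 3.00 × 10^8 m/s.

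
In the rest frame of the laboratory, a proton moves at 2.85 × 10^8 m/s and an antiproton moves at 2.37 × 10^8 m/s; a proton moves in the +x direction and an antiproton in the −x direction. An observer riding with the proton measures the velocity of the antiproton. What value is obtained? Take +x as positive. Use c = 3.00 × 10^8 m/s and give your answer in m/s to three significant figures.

β_A = 0.950, β_B = -0.790 (dividing each by c = 3.00 × 10^8 m/s).
Transform to A's frame with the inverse velocity-addition law: u' = (u − v)/(1 − uv/c²), taking u = β_B and v = β_A.
u' = (-0.790 − 0.950) / (1 − (0.950)(-0.790)) = -1.7400/1.7505 = -0.9940.
u' = -0.9940 × 3.00 × 10^8 m/s.

-2.98 × 10^8 m/s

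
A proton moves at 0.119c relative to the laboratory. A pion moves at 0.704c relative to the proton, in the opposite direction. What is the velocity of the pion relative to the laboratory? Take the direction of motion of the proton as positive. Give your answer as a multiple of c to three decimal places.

-0.638c

With v = 0.119 and u' = -0.704 (in units of c),
u = (u' + v)/(1 + u'v/c²):
u = (-0.704 + 0.119) / (1 + (-0.704)·0.119) = -0.5850/0.9162 = -0.6385
(Galilean addition would give -0.585c.)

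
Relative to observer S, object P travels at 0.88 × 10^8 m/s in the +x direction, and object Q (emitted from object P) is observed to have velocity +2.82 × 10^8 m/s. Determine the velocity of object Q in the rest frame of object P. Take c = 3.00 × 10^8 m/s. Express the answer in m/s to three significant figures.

+2.68 × 10^8 m/s

v = 0.293c, u = 0.940c.
Invert the composition law: u' = (u − v)/(1 − uv/c²).
u' = (0.940 − 0.293) / (1 − (0.940)(0.293)) = 0.6467/0.7243 = 0.8929.
u' = 0.8929 × 3.00 × 10^8 m/s.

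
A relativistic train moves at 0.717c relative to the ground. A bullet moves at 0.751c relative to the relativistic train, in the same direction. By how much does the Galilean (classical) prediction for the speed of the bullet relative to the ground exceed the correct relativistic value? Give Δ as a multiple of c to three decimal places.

Galilean: u_cl = 0.751 + 0.717 = 1.4680.
Relativistic: u_rel = (0.751 + 0.717) / (1 + 0.751·0.717) = 1.4680/1.5385 = 0.9542.
Δ = 1.4680 − 0.9542 = 0.5138.
(The classical prediction exceeds c; the relativistic result does not.)

Δ = 0.514c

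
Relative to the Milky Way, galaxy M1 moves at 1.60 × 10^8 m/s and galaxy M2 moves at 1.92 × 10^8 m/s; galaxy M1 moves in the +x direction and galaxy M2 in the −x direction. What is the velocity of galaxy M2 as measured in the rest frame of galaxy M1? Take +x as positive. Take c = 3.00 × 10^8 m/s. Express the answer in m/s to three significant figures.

β_A = 0.533, β_B = -0.640 (dividing each by c = 3.00 × 10^8 m/s).
Transform to A's frame with the inverse velocity-addition law: u' = (u − v)/(1 − uv/c²), taking u = β_B and v = β_A.
u' = (-0.640 − 0.533) / (1 − (0.533)(-0.640)) = -1.1733/1.3413 = -0.8748.
u' = -0.8748 × 3.00 × 10^8 m/s.

-2.62 × 10^8 m/s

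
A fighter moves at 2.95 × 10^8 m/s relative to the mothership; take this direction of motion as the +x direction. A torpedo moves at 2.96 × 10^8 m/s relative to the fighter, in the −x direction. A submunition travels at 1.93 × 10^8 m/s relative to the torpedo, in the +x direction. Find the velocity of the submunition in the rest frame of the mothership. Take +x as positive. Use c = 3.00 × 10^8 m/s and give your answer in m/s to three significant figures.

Apply u = (u' + v)/(1 + u'v/c²) successively, working outward toward the mothership.
(Dividing each given speed by c = 3.00 × 10^8 m/s to work in units of c.)
Start: velocity of the fighter relative to the mothership = 0.9833c.
Compose with the torpedo (u' = -0.987 in the fighter frame): u_1 = (-0.987 + 0.983) / (1 + (-0.987)·0.983) = -0.0033/0.0298 = -0.1119.
Compose with the submunition (u' = 0.643 in the torpedo frame): u_2 = (0.643 + (-0.112)) / (1 + 0.643·(-0.112)) = 0.5314/0.9280 = 0.5726.
So u = 0.5726 × 3.00 × 10^8 m/s.

+1.72 × 10^8 m/s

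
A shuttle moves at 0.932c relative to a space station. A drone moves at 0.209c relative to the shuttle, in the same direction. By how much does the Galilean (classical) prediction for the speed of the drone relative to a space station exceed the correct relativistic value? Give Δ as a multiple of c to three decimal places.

Galilean: u_cl = 0.209 + 0.932 = 1.1410.
Relativistic: u_rel = (0.209 + 0.932) / (1 + 0.209·0.932) = 1.1410/1.1948 = 0.9550.
Δ = 1.1410 − 0.9550 = 0.1860.
(The classical prediction exceeds c; the relativistic result does not.)

Δ = 0.186c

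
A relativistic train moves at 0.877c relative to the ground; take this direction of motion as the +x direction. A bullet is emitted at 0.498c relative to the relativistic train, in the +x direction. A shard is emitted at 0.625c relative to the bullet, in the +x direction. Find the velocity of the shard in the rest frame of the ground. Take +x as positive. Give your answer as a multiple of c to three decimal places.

Apply u = (u' + v)/(1 + u'v/c²) successively, working outward toward the ground.
Start: velocity of the relativistic train relative to the ground = 0.8770c.
Compose with the bullet (u' = 0.498 in the relativistic train frame): u_1 = (0.498 + 0.877) / (1 + 0.498·0.877) = 1.3750/1.4367 = 0.9570.
Compose with the shard (u' = 0.625 in the bullet frame): u_2 = (0.625 + 0.957) / (1 + 0.625·0.957) = 1.5820/1.5981 = 0.9899.

0.990c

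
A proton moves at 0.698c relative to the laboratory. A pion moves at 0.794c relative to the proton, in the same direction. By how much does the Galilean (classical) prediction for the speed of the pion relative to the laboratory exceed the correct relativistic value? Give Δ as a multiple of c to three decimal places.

Δ = 0.532c

Galilean: u_cl = 0.794 + 0.698 = 1.4920.
Relativistic: u_rel = (0.794 + 0.698) / (1 + 0.794·0.698) = 1.4920/1.5542 = 0.9600.
Δ = 1.4920 − 0.9600 = 0.5320.
(The classical prediction exceeds c; the relativistic result does not.)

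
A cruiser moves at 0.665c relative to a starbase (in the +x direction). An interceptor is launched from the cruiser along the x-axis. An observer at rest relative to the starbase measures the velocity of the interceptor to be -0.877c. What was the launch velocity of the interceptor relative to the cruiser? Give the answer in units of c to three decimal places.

-0.974c

Invert the composition law: u' = (u − v)/(1 − uv/c²).
u' = (-0.877 − 0.665) / (1 − (-0.877)(0.665)) = -1.5420/1.5832 = -0.9740.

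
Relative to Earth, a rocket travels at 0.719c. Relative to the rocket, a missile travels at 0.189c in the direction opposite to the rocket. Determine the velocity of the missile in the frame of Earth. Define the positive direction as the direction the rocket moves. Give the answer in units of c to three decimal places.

With v = 0.719 and u' = -0.189 (in units of c),
u = (u' + v)/(1 + u'v/c²):
u = (-0.189 + 0.719) / (1 + (-0.189)·0.719) = 0.5300/0.8641 = 0.6133

+0.613c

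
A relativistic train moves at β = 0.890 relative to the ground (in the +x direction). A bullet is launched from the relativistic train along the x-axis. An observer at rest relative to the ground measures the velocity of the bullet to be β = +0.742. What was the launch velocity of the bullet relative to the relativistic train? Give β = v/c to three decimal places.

Invert the composition law: u' = (u − v)/(1 − uv/c²).
u' = (0.742 − 0.890) / (1 − (0.742)(0.890)) = -0.1480/0.3396 = -0.4358.

β = -0.436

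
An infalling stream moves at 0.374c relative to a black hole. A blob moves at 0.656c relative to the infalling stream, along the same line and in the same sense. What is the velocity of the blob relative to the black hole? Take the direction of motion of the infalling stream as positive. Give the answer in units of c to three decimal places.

With v = 0.374 and u' = 0.656 (in units of c),
u = (u' + v)/(1 + u'v/c²):
u = (0.656 + 0.374) / (1 + 0.656·0.374) = 1.0300/1.2453 = 0.8271

0.827c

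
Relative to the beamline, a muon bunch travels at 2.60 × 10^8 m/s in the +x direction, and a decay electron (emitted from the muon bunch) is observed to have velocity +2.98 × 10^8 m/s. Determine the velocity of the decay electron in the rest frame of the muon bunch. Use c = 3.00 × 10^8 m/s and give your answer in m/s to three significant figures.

v = 0.867c, u = 0.993c.
Invert the composition law: u' = (u − v)/(1 − uv/c²).
u' = (0.993 − 0.867) / (1 − (0.993)(0.867)) = 0.1267/0.1391 = 0.9105.
u' = 0.9105 × 3.00 × 10^8 m/s.

+2.73 × 10^8 m/s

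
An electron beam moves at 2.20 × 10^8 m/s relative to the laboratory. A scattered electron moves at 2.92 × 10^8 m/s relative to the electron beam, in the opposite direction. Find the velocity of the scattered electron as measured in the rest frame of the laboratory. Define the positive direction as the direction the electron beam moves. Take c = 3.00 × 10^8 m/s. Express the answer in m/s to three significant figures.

-2.52 × 10^8 m/s

In units of c (dividing by 3.00 × 10^8 m/s): v = 0.733, u' = -0.973.
u = (u' + v)/(1 + u'v/c²):
u = (-0.973 + 0.733) / (1 + (-0.973)·0.733) = -0.2400/0.2862 = -0.8385
(Galilean addition would give -0.240c.)
Converting back: u = -0.8385 × 3.00 × 10^8 m/s.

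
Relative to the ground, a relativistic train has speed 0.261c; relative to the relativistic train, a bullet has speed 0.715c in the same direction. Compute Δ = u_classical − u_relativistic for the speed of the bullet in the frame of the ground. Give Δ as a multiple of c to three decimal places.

Galilean: u_cl = 0.715 + 0.261 = 0.9760.
Relativistic: u_rel = (0.715 + 0.261) / (1 + 0.715·0.261) = 0.9760/1.1866 = 0.8225.
Δ = 0.9760 − 0.8225 = 0.1535.

Δ = 0.153c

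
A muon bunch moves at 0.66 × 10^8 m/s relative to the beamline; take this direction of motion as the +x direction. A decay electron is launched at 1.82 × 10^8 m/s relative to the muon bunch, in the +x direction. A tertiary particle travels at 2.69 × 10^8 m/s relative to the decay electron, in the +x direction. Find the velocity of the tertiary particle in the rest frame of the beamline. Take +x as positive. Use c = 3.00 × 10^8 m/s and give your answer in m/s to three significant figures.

2.95 × 10^8 m/s

Apply u = (u' + v)/(1 + u'v/c²) successively, working outward toward the beamline.
(Dividing each given speed by c = 3.00 × 10^8 m/s to work in units of c.)
Start: velocity of the muon bunch relative to the beamline = 0.2200c.
Compose with the decay electron (u' = 0.607 in the muon bunch frame): u_1 = (0.607 + 0.220) / (1 + 0.607·0.220) = 0.8267/1.1335 = 0.7293.
Compose with the tertiary particle (u' = 0.897 in the decay electron frame): u_2 = (0.897 + 0.729) / (1 + 0.897·0.729) = 1.6260/1.6540 = 0.9831.
So u = 0.9831 × 3.00 × 10^8 m/s.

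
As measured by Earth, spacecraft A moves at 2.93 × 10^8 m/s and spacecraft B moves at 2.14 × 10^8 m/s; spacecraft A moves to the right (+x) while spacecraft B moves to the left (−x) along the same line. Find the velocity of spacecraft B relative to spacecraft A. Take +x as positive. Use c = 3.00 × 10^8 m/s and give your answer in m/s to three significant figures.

-2.99 × 10^8 m/s

β_A = 0.977, β_B = -0.713 (dividing each by c = 3.00 × 10^8 m/s).
Transform to A's frame with the inverse velocity-addition law: u' = (u − v)/(1 − uv/c²), taking u = β_B and v = β_A.
u' = (-0.713 − 0.977) / (1 − (0.977)(-0.713)) = -1.6900/1.6967 = -0.9961.
u' = -0.9961 × 3.00 × 10^8 m/s.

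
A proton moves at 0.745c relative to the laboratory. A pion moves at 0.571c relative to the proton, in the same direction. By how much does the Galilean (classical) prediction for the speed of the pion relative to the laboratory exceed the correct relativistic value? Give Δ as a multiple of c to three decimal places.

Galilean: u_cl = 0.571 + 0.745 = 1.3160.
Relativistic: u_rel = (0.571 + 0.745) / (1 + 0.571·0.745) = 1.3160/1.4254 = 0.9233.
Δ = 1.3160 − 0.9233 = 0.3927.
(The classical prediction exceeds c; the relativistic result does not.)

Δ = 0.393c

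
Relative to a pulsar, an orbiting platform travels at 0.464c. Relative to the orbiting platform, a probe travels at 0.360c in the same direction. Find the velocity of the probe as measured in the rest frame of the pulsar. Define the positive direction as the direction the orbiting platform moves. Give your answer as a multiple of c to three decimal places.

0.706c

With v = 0.464 and u' = 0.360 (in units of c),
u = (u' + v)/(1 + u'v/c²):
u = (0.360 + 0.464) / (1 + 0.360·0.464) = 0.8240/1.1670 = 0.7061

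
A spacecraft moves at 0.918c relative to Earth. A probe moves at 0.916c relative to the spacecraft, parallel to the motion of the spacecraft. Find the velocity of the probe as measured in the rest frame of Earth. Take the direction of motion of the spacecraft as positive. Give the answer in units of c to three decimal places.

0.996c

With v = 0.918 and u' = 0.916 (in units of c),
u = (u' + v)/(1 + u'v/c²):
u = (0.916 + 0.918) / (1 + 0.916·0.918) = 1.8340/1.8409 = 0.9963
(Galilean addition would give +1.834c, exceeding c.)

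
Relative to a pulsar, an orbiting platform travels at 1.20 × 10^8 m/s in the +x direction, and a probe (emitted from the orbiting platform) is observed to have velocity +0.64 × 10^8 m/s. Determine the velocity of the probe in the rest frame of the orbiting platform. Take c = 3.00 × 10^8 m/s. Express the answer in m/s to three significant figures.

-6.12 × 10^7 m/s

v = 0.400c, u = 0.213c.
Invert the composition law: u' = (u − v)/(1 − uv/c²).
u' = (0.213 − 0.400) / (1 − (0.213)(0.400)) = -0.1867/0.9147 = -0.2041.
u' = -0.2041 × 3.00 × 10^8 m/s.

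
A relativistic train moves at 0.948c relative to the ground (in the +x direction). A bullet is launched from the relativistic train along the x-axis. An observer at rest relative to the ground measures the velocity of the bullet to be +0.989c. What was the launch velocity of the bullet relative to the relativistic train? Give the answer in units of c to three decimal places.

+0.657c

Invert the composition law: u' = (u − v)/(1 − uv/c²).
u' = (0.989 − 0.948) / (1 − (0.989)(0.948)) = 0.0410/0.0624 = 0.6568.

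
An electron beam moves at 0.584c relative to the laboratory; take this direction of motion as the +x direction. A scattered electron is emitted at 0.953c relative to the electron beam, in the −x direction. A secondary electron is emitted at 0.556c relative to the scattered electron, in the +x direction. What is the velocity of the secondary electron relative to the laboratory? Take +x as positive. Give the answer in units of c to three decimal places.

-0.514c

Apply u = (u' + v)/(1 + u'v/c²) successively, working outward toward the laboratory.
Start: velocity of the electron beam relative to the laboratory = 0.5840c.
Compose with the scattered electron (u' = -0.953 in the electron beam frame): u_1 = (-0.953 + 0.584) / (1 + (-0.953)·0.584) = -0.3690/0.4434 = -0.8321.
Compose with the secondary electron (u' = 0.556 in the scattered electron frame): u_2 = (0.556 + (-0.832)) / (1 + 0.556·(-0.832)) = -0.2761/0.5373 = -0.5139.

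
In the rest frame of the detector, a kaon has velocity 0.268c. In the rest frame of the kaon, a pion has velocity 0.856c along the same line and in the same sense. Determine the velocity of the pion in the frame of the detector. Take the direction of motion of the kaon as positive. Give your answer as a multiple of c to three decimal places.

With v = 0.268 and u' = 0.856 (in units of c),
u = (u' + v)/(1 + u'v/c²):
u = (0.856 + 0.268) / (1 + 0.856·0.268) = 1.1240/1.2294 = 0.9143

0.914c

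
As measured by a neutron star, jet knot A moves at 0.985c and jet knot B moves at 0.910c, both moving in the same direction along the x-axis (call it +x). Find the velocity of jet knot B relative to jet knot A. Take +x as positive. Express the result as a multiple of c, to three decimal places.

β_A = 0.985, β_B = 0.910.
Transform to A's frame with the inverse velocity-addition law: u' = (u − v)/(1 − uv/c²), taking u = β_B and v = β_A.
u' = (0.910 − 0.985) / (1 − (0.985)(0.910)) = -0.0750/0.1037 = -0.7236.

-0.724c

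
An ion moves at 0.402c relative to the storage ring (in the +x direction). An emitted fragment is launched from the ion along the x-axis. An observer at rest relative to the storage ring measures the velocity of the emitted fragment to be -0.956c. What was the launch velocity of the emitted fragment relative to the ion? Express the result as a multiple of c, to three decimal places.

-0.981c

Invert the composition law: u' = (u − v)/(1 − uv/c²).
u' = (-0.956 − 0.402) / (1 − (-0.956)(0.402)) = -1.3580/1.3843 = -0.9810.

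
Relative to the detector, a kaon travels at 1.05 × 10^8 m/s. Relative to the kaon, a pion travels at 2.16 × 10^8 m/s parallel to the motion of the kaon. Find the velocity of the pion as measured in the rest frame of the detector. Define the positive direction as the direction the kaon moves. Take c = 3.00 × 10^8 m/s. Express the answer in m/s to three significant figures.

2.56 × 10^8 m/s

In units of c (dividing by 3.00 × 10^8 m/s): v = 0.350, u' = 0.720.
u = (u' + v)/(1 + u'v/c²):
u = (0.720 + 0.350) / (1 + 0.720·0.350) = 1.0700/1.2520 = 0.8546
Converting back: u = 0.8546 × 3.00 × 10^8 m/s.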